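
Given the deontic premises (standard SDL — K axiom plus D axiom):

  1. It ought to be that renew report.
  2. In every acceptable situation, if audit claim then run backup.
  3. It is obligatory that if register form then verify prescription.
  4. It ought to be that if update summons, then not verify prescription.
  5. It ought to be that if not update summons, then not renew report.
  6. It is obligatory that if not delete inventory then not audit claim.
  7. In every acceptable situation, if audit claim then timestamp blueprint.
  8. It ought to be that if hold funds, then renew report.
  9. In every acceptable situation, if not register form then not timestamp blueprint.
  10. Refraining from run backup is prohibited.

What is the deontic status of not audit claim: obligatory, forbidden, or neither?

Premise 1 states O(renew_report) outright.
Premise 5 is O(¬update_summons → ¬renew_report); contrapositively O(renew_report → update_summons). Since O(renew_report) holds, K gives O(update_summons).
Applying K to premise 4 (O(update_summons → ¬verify_prescription)) and O(update_summons) yields O(¬verify_prescription).
Premise 3 is O(register_form → verify_prescription); contrapositively O(¬verify_prescription → ¬register_form). Since O(¬verify_prescription) holds, K gives O(¬register_form).
With premise 9, O(¬register_form → ¬timestamp_blueprint), the K-axiom yields O(¬timestamp_blueprint).
Premise 7, O(audit_claim → timestamp_blueprint), contraposes to O(¬timestamp_blueprint → ¬audit_claim); with O(¬timestamp_blueprint) we get O(¬audit_claim).
Premises 2, 6, 8, 10 do not contribute to this derivation.
Hence ¬audit_claim is obligatory.

Obligatory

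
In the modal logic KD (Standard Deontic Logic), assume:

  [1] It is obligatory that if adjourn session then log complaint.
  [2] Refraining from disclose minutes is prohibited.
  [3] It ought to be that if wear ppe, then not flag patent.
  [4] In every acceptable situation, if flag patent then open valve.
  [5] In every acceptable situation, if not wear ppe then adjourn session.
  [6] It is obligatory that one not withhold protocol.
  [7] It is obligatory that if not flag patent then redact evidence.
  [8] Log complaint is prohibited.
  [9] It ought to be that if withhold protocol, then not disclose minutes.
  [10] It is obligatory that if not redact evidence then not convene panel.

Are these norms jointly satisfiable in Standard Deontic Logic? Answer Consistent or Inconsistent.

Consistent

Premise 9 is O(withhold_protocol → ¬disclose_minutes), but O(withhold_protocol) is not derivable from the premises, so it does not yield O(¬disclose_minutes).
So O(¬disclose_minutes) is not derivable, and the apparent clash with O(disclose_minutes) does not arise.
A world satisfying every obligation exists (e.g. adjourn_session=false, convene_panel=false, disclose_minutes=true, flag_patent=false, log_complaint=false, open_valve=false, redact_evidence=true, wear_ppe=true, withhold_protocol=false); no atom is both obligatory and forbidden, so the set is consistent.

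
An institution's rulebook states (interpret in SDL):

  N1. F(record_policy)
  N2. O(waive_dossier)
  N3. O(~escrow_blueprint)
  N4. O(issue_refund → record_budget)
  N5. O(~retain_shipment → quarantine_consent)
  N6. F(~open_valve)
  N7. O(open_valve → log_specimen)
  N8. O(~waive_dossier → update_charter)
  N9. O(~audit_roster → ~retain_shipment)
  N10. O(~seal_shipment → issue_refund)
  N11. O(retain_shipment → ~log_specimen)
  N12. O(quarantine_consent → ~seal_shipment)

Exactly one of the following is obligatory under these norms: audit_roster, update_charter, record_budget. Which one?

record_budget

F(~open_valve) at premise 6 means O(open_valve).
Applying K to premise 7 (O(open_valve → log_specimen)) and O(open_valve) yields O(log_specimen).
Premise 11 is O(retain_shipment → ~log_specimen); contrapositively O(log_specimen → ~retain_shipment). Since O(log_specimen) holds, K gives O(~retain_shipment).
Applying K to premise 5 (O(~retain_shipment → quarantine_consent)) and O(~retain_shipment) yields O(quarantine_consent).
Applying K to premise 12 (O(quarantine_consent → ~seal_shipment)) and O(quarantine_consent) yields O(~seal_shipment).
Premise 10 is O(~seal_shipment → issue_refund); since O(~seal_shipment), deontic closure gives O(issue_refund).
From O(issue_refund) and premise 4, O(issue_refund → record_budget), we obtain O(record_budget).
So O(record_budget) holds — record_budget is obligatory. None of the other listed options is made obligatory by any chain of premises.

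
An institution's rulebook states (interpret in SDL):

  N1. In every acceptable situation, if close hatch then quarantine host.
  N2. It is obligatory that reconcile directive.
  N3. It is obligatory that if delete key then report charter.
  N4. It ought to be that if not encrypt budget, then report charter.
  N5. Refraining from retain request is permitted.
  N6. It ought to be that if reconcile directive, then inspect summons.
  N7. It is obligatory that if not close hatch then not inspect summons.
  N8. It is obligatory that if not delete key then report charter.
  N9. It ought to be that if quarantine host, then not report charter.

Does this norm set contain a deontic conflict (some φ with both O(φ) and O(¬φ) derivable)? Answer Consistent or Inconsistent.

Inconsistent

By case analysis on delete_key: premise 3 gives O(delete_key → report_charter) and premise 8 gives O(¬delete_key → report_charter), so O(report_charter) either way.
Premise 9, O(quarantine_host → ¬report_charter), contraposes to O(report_charter → ¬quarantine_host); with O(report_charter) we get O(¬quarantine_host).
Premise 1, O(close_hatch → quarantine_host), contraposes to O(¬quarantine_host → ¬close_hatch); with O(¬quarantine_host) we get O(¬close_hatch).
Premise 7 is O(¬close_hatch → ¬inspect_summons); since O(¬close_hatch), deontic closure gives O(¬inspect_summons).
Premise 6 is O(reconcile_directive → inspect_summons); contrapositively O(¬inspect_summons → ¬reconcile_directive). Since O(¬inspect_summons) holds, K gives O(¬reconcile_directive).
But premise 2 directly asserts O(reconcile_directive).
We now have both O(¬reconcile_directive) and O(reconcile_directive) — reconcile_directive is simultaneously obligatory and forbidden, violating the D-axiom.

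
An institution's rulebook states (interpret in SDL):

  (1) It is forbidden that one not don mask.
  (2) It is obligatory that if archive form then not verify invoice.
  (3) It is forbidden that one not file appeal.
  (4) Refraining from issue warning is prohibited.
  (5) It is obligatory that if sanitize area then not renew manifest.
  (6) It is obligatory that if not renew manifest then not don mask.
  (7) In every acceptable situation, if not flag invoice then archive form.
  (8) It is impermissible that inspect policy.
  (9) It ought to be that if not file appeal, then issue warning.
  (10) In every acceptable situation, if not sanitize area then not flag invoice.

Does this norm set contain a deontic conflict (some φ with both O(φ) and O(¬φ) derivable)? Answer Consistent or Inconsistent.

Consistent

Premise 9 is O(¬file_appeal → issue_warning); even if O(issue_warning) held, inferring O(¬file_appeal) would be affirming the consequent — invalid.
So O(¬file_appeal) is not derivable, and the apparent clash with O(file_appeal) does not arise.
A world satisfying every obligation exists (e.g. archive_form=true, don_mask=true, file_appeal=true, flag_invoice=false, inspect_policy=false, issue_warning=true, renew_manifest=true, sanitize_area=false, verify_invoice=false); no atom is both obligatory and forbidden, so the set is consistent.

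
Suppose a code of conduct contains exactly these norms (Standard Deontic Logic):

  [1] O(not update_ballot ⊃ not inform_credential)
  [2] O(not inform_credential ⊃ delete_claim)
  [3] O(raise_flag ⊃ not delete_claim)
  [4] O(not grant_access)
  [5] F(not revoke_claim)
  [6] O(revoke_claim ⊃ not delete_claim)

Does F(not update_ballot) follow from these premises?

F(not revoke_claim) at premise 5 means O(revoke_claim).
From O(revoke_claim) and premise 6, O(revoke_claim ⊃ not delete_claim), we obtain O(not delete_claim).
Premise 2 is O(not inform_credential ⊃ delete_claim); contrapositively O(not delete_claim ⊃ inform_credential). Since O(not delete_claim) holds, K gives O(inform_credential).
Premise 1, O(not update_ballot ⊃ not inform_credential), contraposes to O(inform_credential ⊃ update_ballot); with O(inform_credential) we get O(update_ballot).
Premises 3, 4 do not contribute to this derivation.
So O(update_ballot) holds, i.e. F(not update_ballot). The claim follows.

Yes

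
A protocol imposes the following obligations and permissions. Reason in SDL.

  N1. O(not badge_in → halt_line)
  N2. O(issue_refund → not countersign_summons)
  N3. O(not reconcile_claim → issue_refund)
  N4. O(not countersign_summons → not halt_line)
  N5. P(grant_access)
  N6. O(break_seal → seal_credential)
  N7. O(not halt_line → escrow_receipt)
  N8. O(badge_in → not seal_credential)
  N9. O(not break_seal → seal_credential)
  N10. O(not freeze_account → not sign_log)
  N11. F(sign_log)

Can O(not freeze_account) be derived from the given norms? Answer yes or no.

Premise 10 is O(not freeze_account → not sign_log); even if O(not sign_log) held, inferring O(not freeze_account) would be affirming the consequent — invalid.
No other premise forces O(not freeze_account). An ideal world satisfying every premise can still have not freeze_account false, so O(not freeze_account) is not derivable.

No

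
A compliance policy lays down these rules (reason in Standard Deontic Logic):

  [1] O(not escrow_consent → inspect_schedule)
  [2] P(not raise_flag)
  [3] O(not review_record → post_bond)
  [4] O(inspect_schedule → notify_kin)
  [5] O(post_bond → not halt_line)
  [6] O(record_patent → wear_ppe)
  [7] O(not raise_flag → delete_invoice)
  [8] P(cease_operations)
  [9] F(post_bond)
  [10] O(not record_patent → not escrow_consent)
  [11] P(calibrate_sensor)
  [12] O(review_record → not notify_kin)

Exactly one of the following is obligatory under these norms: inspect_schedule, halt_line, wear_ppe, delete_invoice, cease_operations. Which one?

F(post_bond) at premise 9 means O(not post_bond).
Premise 3, O(not review_record → post_bond), contraposes to O(not post_bond → review_record); with O(not post_bond) we get O(review_record).
Premise 12 is O(review_record → not notify_kin); since O(review_record), deontic closure gives O(not notify_kin).
Premise 4 is O(inspect_schedule → notify_kin); contrapositively O(not notify_kin → not inspect_schedule). Since O(not notify_kin) holds, K gives O(not inspect_schedule).
Premise 1, O(not escrow_consent → inspect_schedule), contraposes to O(not inspect_schedule → escrow_consent); with O(not inspect_schedule) we get O(escrow_consent).
The contrapositive of premise 10 (O(not record_patent → not escrow_consent)) is O(escrow_consent → record_patent), and O(escrow_consent) is already established, so O(record_patent).
Applying K to premise 6 (O(record_patent → wear_ppe)) and O(record_patent) yields O(wear_ppe).
So O(wear_ppe) holds — wear_ppe is obligatory. None of the other listed options is made obligatory by any chain of premises.

wear_ppe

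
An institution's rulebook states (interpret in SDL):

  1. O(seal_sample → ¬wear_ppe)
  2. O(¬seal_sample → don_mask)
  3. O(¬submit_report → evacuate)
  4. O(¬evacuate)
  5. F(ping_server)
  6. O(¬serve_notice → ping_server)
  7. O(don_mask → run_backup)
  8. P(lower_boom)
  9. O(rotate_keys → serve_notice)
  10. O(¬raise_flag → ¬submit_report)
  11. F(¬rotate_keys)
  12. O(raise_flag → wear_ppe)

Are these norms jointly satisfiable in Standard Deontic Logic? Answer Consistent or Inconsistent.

Consistent

Premise 6 is O(¬serve_notice → ping_server), but O(¬serve_notice) is not derivable from the premises, so it does not yield O(ping_server).
So O(ping_server) is not derivable, and the apparent clash with O(¬ping_server) does not arise.
A world satisfying every obligation exists (e.g. don_mask=true, evacuate=false, lower_boom=false, ping_server=false, raise_flag=true, rotate_keys=true, run_backup=true, seal_sample=false, serve_notice=true, submit_report=true, wear_ppe=true); no atom is both obligatory and forbidden, so the set is consistent.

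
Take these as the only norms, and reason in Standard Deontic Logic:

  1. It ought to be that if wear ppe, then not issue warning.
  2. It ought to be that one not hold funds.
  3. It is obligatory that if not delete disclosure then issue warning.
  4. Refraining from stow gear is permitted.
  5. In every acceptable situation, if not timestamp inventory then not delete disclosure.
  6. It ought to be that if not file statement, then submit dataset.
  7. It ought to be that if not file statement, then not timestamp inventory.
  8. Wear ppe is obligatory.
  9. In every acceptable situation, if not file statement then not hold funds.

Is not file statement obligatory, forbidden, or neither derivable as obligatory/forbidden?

From premise 8 we have O(wear_ppe).
Applying K to premise 1 (O(wear_ppe → ¬issue_warning)) and O(wear_ppe) yields O(¬issue_warning).
Premise 3, O(¬delete_disclosure → issue_warning), contraposes to O(¬issue_warning → delete_disclosure); with O(¬issue_warning) we get O(delete_disclosure).
Premise 5 is O(¬timestamp_inventory → ¬delete_disclosure); contrapositively O(delete_disclosure → timestamp_inventory). Since O(delete_disclosure) holds, K gives O(timestamp_inventory).
The contrapositive of premise 7 (O(¬file_statement → ¬timestamp_inventory)) is O(timestamp_inventory → file_statement), and O(timestamp_inventory) is already established, so O(file_statement).
Premises 2, 4, 6, 9 do not contribute to this derivation.
Thus O(file_statement), which is F(¬file_statement): ¬file_statement is forbidden.

Forbidden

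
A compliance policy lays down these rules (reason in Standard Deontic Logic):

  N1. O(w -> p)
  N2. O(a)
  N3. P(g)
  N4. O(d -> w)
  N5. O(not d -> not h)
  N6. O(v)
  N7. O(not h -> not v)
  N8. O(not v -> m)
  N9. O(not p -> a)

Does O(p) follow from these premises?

Premise 6 states O(v) outright.
Premise 7 is O(not h -> not v); contrapositively O(v -> h). Since O(v) holds, K gives O(h).
Premise 5 is O(not d -> not h); contrapositively O(h -> d). Since O(h) holds, K gives O(d).
From O(d) and premise 4, O(d -> w), we obtain O(w).
Applying K to premise 1 (O(w -> p)) and O(w) yields O(p).
Premises 2, 3, 8, 9 do not contribute to this derivation.
So O(p) follows.

Yes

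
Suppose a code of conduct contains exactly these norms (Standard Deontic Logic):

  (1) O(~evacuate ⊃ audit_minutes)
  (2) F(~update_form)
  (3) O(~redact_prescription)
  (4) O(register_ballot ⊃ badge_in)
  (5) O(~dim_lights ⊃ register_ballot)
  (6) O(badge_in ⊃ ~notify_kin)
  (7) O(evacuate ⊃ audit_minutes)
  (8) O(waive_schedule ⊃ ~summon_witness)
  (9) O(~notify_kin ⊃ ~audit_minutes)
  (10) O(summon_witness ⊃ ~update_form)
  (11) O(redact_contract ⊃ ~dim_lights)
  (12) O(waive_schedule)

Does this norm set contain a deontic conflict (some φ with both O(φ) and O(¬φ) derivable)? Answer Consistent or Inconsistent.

Premise 10 is O(summon_witness ⊃ ~update_form), but O(summon_witness) is not derivable from the premises, so it does not yield O(~update_form).
So O(~update_form) is not derivable, and the apparent clash with O(update_form) does not arise.
A world satisfying every obligation exists (e.g. audit_minutes=true, badge_in=false, dim_lights=true, evacuate=false, notify_kin=true, redact_contract=false, redact_prescription=false, register_ballot=false, summon_witness=false, update_form=true, waive_schedule=true); no atom is both obligatory and forbidden, so the set is consistent.

Consistent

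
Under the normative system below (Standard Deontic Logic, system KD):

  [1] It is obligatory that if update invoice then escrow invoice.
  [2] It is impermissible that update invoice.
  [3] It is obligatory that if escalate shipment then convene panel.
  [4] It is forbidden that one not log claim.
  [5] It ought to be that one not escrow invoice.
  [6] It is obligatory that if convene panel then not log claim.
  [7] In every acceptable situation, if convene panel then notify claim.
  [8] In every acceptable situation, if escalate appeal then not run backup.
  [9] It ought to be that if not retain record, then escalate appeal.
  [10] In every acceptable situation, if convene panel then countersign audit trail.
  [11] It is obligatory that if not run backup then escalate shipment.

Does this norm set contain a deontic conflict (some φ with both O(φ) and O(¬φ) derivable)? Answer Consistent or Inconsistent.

Consistent

Premise 1 is O(update_invoice → escrow_invoice), but O(update_invoice) is not derivable from the premises, so it does not yield O(escrow_invoice).
So O(escrow_invoice) is not derivable, and the apparent clash with O(¬escrow_invoice) does not arise.
A world satisfying every obligation exists (e.g. convene_panel=false, countersign_audit_trail=false, escalate_appeal=false, escalate_shipment=false, escrow_invoice=false, log_claim=true, notify_claim=false, retain_record=true, run_backup=true, update_invoice=false); no atom is both obligatory and forbidden, so the set is consistent.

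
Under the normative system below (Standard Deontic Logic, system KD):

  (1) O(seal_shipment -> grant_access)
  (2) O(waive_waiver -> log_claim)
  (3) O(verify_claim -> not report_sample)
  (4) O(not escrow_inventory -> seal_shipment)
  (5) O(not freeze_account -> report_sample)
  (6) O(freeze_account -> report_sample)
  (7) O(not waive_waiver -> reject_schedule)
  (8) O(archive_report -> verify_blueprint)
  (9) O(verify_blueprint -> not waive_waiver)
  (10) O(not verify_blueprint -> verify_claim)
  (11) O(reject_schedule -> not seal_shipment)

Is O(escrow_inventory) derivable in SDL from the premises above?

Yes

Premises 5 and 6 are O(not freeze_account -> report_sample) and O(freeze_account -> report_sample); every ideal world satisfies not freeze_account or freeze_account, so in either case report_sample holds — hence O(report_sample).
The contrapositive of premise 3 (O(verify_claim -> not report_sample)) is O(report_sample -> not verify_claim), and O(report_sample) is already established, so O(not verify_claim).
The contrapositive of premise 10 (O(not verify_blueprint -> verify_claim)) is O(not verify_claim -> verify_blueprint), and O(not verify_claim) is already established, so O(verify_blueprint).
Premise 9 is O(verify_blueprint -> not waive_waiver); since O(verify_blueprint), deontic closure gives O(not waive_waiver).
With premise 7, O(not waive_waiver -> reject_schedule), the K-axiom yields O(reject_schedule).
With premise 11, O(reject_schedule -> not seal_shipment), the K-axiom yields O(not seal_shipment).
Premise 4 is O(not escrow_inventory -> seal_shipment); contrapositively O(not seal_shipment -> escrow_inventory). Since O(not seal_shipment) holds, K gives O(escrow_inventory).
Premises 1, 2, 8 do not contribute to this derivation.
So O(escrow_inventory) follows.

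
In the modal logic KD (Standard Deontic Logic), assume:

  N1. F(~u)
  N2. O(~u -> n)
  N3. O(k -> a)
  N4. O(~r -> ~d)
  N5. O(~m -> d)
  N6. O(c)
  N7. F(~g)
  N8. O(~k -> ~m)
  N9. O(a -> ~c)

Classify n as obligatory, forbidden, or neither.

Neither

Premise 2 is O(~u -> n), but O(~u) is not derivable from the premises, so it does not yield O(n).
No premise or chain of K-axiom applications forces O(n), and none forces O(~n). So n is neither obligatory nor forbidden under these norms.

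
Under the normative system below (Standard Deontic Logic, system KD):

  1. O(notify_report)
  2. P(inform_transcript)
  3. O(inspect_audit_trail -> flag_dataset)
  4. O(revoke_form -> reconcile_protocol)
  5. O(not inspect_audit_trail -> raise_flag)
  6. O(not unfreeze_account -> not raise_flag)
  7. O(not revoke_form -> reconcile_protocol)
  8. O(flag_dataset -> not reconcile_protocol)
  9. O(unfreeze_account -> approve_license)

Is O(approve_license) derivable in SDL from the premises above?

Yes

Premises 7 and 4 cover both cases: O(not revoke_form -> reconcile_protocol) and O(revoke_form -> reconcile_protocol). Since not revoke_form ∨ revoke_form is a tautology, O(reconcile_protocol) follows.
Premise 8 is O(flag_dataset -> not reconcile_protocol); contrapositively O(reconcile_protocol -> not flag_dataset). Since O(reconcile_protocol) holds, K gives O(not flag_dataset).
The contrapositive of premise 3 (O(inspect_audit_trail -> flag_dataset)) is O(not flag_dataset -> not inspect_audit_trail), and O(not flag_dataset) is already established, so O(not inspect_audit_trail).
Applying K to premise 5 (O(not inspect_audit_trail -> raise_flag)) and O(not inspect_audit_trail) yields O(raise_flag).
Premise 6 is O(not unfreeze_account -> not raise_flag); contrapositively O(raise_flag -> unfreeze_account). Since O(raise_flag) holds, K gives O(unfreeze_account).
Applying K to premise 9 (O(unfreeze_account -> approve_license)) and O(unfreeze_account) yields O(approve_license).
Premises 1, 2 do not contribute to this derivation.
So O(approve_license) follows.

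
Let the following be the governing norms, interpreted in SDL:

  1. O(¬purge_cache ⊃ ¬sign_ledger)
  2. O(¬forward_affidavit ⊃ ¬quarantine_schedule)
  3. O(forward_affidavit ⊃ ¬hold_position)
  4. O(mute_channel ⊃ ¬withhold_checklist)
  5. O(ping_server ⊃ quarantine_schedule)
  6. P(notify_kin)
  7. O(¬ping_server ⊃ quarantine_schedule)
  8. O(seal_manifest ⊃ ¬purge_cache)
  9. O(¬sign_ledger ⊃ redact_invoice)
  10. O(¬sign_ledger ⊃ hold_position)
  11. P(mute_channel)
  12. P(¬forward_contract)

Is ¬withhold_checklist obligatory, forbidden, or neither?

Premise 4 is O(mute_channel ⊃ ¬withhold_checklist), but O(mute_channel) is not derivable from the premises (the permission P(mute_channel) asserts only ¬O(¬mute_channel), not O(mute_channel)), so it does not yield O(¬withhold_checklist).
No premise or chain of K-axiom applications forces O(¬withhold_checklist), and none forces O(withhold_checklist). So ¬withhold_checklist is neither obligatory nor forbidden under these norms.

Neither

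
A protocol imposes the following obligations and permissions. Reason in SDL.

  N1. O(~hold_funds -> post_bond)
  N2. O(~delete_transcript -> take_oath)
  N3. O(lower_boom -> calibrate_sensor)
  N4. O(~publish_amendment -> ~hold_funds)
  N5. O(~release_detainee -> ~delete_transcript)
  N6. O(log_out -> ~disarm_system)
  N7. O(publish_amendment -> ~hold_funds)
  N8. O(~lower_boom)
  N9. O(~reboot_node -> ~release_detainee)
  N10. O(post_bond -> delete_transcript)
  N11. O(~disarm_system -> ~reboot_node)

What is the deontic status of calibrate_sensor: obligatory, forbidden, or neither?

Neither

Premise 3 is O(lower_boom -> calibrate_sensor), but O(lower_boom) is not derivable from the premises, so it does not yield O(calibrate_sensor).
No premise or chain of K-axiom applications forces O(calibrate_sensor), and none forces O(~calibrate_sensor). So calibrate_sensor is neither obligatory nor forbidden under these norms.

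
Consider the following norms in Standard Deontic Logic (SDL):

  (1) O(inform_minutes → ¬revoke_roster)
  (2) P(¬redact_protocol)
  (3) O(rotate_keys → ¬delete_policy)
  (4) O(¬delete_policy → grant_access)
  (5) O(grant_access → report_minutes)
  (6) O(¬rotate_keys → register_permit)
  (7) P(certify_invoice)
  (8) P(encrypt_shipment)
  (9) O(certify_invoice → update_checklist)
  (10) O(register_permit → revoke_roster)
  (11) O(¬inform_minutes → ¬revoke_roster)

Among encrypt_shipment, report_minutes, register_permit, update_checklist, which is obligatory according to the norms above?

By case analysis on inform_minutes: premise 1 gives O(inform_minutes → ¬revoke_roster) and premise 11 gives O(¬inform_minutes → ¬revoke_roster), so O(¬revoke_roster) either way.
Premise 10 is O(register_permit → revoke_roster); contrapositively O(¬revoke_roster → ¬register_permit). Since O(¬revoke_roster) holds, K gives O(¬register_permit).
The contrapositive of premise 6 (O(¬rotate_keys → register_permit)) is O(¬register_permit → rotate_keys), and O(¬register_permit) is already established, so O(rotate_keys).
From O(rotate_keys) and premise 3, O(rotate_keys → ¬delete_policy), we obtain O(¬delete_policy).
Premise 4 is O(¬delete_policy → grant_access); since O(¬delete_policy), deontic closure gives O(grant_access).
From O(grant_access) and premise 5, O(grant_access → report_minutes), we obtain O(report_minutes).
So O(report_minutes) holds — report_minutes is obligatory. None of the other listed options is made obligatory by any chain of premises.

report_minutes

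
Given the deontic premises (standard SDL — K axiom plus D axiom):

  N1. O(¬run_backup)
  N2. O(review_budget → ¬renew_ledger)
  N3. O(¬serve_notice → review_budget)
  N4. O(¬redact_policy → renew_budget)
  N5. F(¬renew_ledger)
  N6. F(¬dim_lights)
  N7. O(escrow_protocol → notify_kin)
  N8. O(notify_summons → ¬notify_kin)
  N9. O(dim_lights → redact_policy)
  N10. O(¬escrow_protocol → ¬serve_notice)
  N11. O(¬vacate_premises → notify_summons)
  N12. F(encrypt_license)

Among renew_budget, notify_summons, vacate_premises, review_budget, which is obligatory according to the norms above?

vacate_premises

F(¬renew_ledger) at premise 5 means O(renew_ledger).
The contrapositive of premise 2 (O(review_budget → ¬renew_ledger)) is O(renew_ledger → ¬review_budget), and O(renew_ledger) is already established, so O(¬review_budget).
Premise 3 is O(¬serve_notice → review_budget); contrapositively O(¬review_budget → serve_notice). Since O(¬review_budget) holds, K gives O(serve_notice).
Premise 10 is O(¬escrow_protocol → ¬serve_notice); contrapositively O(serve_notice → escrow_protocol). Since O(serve_notice) holds, K gives O(escrow_protocol).
Premise 7 is O(escrow_protocol → notify_kin); since O(escrow_protocol), deontic closure gives O(notify_kin).
The contrapositive of premise 8 (O(notify_summons → ¬notify_kin)) is O(notify_kin → ¬notify_summons), and O(notify_kin) is already established, so O(¬notify_summons).
The contrapositive of premise 11 (O(¬vacate_premises → notify_summons)) is O(¬notify_summons → vacate_premises), and O(¬notify_summons) is already established, so O(vacate_premises).
So O(vacate_premises) holds — vacate_premises is obligatory. None of the other listed options is made obligatory by any chain of premises.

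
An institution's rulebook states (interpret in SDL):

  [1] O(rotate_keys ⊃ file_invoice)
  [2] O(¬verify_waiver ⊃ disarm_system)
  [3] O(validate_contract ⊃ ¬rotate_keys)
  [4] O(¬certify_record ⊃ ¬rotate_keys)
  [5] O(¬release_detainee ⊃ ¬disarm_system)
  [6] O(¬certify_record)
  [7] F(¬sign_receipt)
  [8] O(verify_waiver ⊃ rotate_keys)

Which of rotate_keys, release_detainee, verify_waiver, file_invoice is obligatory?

From premise 6 we have O(¬certify_record).
Applying K to premise 4 (O(¬certify_record ⊃ ¬rotate_keys)) and O(¬certify_record) yields O(¬rotate_keys).
The contrapositive of premise 8 (O(verify_waiver ⊃ rotate_keys)) is O(¬rotate_keys ⊃ ¬verify_waiver), and O(¬rotate_keys) is already established, so O(¬verify_waiver).
With premise 2, O(¬verify_waiver ⊃ disarm_system), the K-axiom yields O(disarm_system).
Premise 5 is O(¬release_detainee ⊃ ¬disarm_system); contrapositively O(disarm_system ⊃ release_detainee). Since O(disarm_system) holds, K gives O(release_detainee).
So O(release_detainee) holds — release_detainee is obligatory. None of the other listed options is made obligatory by any chain of premises.

release_detainee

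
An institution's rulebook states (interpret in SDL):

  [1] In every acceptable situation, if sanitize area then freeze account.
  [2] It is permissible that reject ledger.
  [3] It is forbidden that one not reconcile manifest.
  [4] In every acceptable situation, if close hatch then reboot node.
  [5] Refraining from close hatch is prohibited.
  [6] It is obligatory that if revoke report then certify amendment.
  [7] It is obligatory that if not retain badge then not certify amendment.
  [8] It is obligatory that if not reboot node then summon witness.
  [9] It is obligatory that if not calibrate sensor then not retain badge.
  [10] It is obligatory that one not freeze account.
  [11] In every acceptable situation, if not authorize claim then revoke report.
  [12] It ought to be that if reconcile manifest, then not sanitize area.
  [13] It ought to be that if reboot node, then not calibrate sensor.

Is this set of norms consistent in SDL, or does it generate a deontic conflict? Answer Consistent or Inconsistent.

Consistent

Premise 1 is O(sanitize_area → freeze_account), but O(sanitize_area) is not derivable from the premises, so it does not yield O(freeze_account).
So O(freeze_account) is not derivable, and the apparent clash with O(¬freeze_account) does not arise.
A world satisfying every obligation exists (e.g. authorize_claim=true, calibrate_sensor=false, certify_amendment=false, close_hatch=true, freeze_account=false, reboot_node=true, reconcile_manifest=true, reject_ledger=false, retain_badge=false, revoke_report=false, sanitize_area=false, summon_witness=false); no atom is both obligatory and forbidden, so the set is consistent.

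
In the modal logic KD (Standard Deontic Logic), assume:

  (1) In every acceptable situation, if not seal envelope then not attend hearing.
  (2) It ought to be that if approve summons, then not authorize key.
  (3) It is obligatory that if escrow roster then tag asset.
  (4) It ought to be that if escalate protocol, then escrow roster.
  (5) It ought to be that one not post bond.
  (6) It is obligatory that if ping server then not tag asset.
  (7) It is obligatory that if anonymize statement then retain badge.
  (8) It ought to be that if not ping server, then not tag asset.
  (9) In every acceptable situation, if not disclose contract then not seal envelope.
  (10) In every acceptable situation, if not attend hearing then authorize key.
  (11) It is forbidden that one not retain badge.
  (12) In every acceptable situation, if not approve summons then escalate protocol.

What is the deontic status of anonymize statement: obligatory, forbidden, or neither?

Premise 7 is O(anonymize_statement → retain_badge); even if O(retain_badge) held, inferring O(anonymize_statement) would be affirming the consequent — invalid.
No premise or chain of K-axiom applications forces O(anonymize_statement), and none forces O(¬anonymize_statement). So anonymize_statement is neither obligatory nor forbidden under these norms.

Neither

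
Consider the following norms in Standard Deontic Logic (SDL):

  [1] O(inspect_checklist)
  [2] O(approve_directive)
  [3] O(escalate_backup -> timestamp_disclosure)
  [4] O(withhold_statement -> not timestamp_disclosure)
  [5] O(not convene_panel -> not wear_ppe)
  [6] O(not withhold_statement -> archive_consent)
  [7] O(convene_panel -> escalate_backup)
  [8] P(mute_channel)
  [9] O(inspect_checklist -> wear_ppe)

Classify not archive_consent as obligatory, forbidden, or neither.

Forbidden

Premise 1 states O(inspect_checklist) outright.
From O(inspect_checklist) and premise 9, O(inspect_checklist -> wear_ppe), we obtain O(wear_ppe).
Premise 5 is O(not convene_panel -> not wear_ppe); contrapositively O(wear_ppe -> convene_panel). Since O(wear_ppe) holds, K gives O(convene_panel).
Premise 7 is O(convene_panel -> escalate_backup); since O(convene_panel), deontic closure gives O(escalate_backup).
With premise 3, O(escalate_backup -> timestamp_disclosure), the K-axiom yields O(timestamp_disclosure).
The contrapositive of premise 4 (O(withhold_statement -> not timestamp_disclosure)) is O(timestamp_disclosure -> not withhold_statement), and O(timestamp_disclosure) is already established, so O(not withhold_statement).
With premise 6, O(not withhold_statement -> archive_consent), the K-axiom yields O(archive_consent).
Premises 2, 8 do not contribute to this derivation.
Thus O(archive_consent), which is F(not archive_consent): not archive_consent is forbidden.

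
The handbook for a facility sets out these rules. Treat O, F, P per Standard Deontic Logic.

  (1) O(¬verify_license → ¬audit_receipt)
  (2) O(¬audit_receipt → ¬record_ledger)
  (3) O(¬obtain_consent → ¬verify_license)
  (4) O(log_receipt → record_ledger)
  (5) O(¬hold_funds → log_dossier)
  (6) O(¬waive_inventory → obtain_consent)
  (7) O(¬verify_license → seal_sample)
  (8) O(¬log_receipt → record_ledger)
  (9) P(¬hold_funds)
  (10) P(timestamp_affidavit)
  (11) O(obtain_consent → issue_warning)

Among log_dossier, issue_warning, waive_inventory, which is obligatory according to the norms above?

Premises 8 and 4 cover both cases: O(¬log_receipt → record_ledger) and O(log_receipt → record_ledger). Since ¬log_receipt ∨ log_receipt is a tautology, O(record_ledger) follows.
Premise 2 is O(¬audit_receipt → ¬record_ledger); contrapositively O(record_ledger → audit_receipt). Since O(record_ledger) holds, K gives O(audit_receipt).
The contrapositive of premise 1 (O(¬verify_license → ¬audit_receipt)) is O(audit_receipt → verify_license), and O(audit_receipt) is already established, so O(verify_license).
Premise 3, O(¬obtain_consent → ¬verify_license), contraposes to O(verify_license → obtain_consent); with O(verify_license) we get O(obtain_consent).
Applying K to premise 11 (O(obtain_consent → issue_warning)) and O(obtain_consent) yields O(issue_warning).
So O(issue_warning) holds — issue_warning is obligatory. None of the other listed options is made obligatory by any chain of premises.

issue_warning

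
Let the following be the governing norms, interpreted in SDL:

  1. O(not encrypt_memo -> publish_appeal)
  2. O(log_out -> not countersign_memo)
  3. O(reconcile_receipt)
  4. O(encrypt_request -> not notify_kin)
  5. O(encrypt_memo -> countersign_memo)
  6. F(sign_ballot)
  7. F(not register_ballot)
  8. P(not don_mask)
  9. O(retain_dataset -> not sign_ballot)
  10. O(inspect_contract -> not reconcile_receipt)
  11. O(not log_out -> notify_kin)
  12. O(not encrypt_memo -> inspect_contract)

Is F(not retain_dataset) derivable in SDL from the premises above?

No

Premise 9 is O(retain_dataset -> not sign_ballot); even if O(not sign_ballot) held, inferring O(retain_dataset) would be affirming the consequent — invalid.
No other premise forces O(retain_dataset). An ideal world satisfying every premise can still have not retain_dataset true, so F(not retain_dataset) is not derivable.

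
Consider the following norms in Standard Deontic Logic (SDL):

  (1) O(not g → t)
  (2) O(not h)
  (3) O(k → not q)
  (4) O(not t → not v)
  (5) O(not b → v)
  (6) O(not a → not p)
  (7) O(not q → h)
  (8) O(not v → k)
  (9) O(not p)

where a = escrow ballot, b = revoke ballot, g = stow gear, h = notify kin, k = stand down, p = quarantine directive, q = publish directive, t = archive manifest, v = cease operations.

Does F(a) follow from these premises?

Premise 6 is O(not a → not p); even if O(not p) held, inferring O(not a) would be affirming the consequent — invalid.
No other premise forces O(not a). An ideal world satisfying every premise can still have a true, so F(a) is not derivable.

No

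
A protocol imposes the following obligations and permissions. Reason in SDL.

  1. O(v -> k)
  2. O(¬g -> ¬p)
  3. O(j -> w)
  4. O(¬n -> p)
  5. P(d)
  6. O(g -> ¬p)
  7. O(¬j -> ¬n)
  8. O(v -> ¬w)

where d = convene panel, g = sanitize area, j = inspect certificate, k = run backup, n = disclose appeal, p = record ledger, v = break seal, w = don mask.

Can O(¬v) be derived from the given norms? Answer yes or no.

Yes

Premises 6 and 2 are O(g -> ¬p) and O(¬g -> ¬p); every ideal world satisfies g or ¬g, so in either case ¬p holds — hence O(¬p).
Premise 4, O(¬n -> p), contraposes to O(¬p -> n); with O(¬p) we get O(n).
The contrapositive of premise 7 (O(¬j -> ¬n)) is O(n -> j), and O(n) is already established, so O(j).
With premise 3, O(j -> w), the K-axiom yields O(w).
Premise 8, O(v -> ¬w), contraposes to O(w -> ¬v); with O(w) we get O(¬v).
Premises 1, 5 do not contribute to this derivation.
So O(¬v) follows.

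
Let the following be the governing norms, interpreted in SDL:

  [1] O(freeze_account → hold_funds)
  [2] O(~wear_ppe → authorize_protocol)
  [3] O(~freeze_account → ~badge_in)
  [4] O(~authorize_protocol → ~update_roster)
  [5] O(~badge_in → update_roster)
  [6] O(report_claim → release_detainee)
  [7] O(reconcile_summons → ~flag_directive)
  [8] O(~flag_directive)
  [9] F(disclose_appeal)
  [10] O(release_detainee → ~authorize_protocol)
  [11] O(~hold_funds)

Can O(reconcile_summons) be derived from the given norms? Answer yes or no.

Premise 7 is O(reconcile_summons → ~flag_directive); even if O(~flag_directive) held, inferring O(reconcile_summons) would be affirming the consequent — invalid.
No other premise forces O(reconcile_summons). An ideal world satisfying every premise can still have reconcile_summons false, so O(reconcile_summons) is not derivable.

No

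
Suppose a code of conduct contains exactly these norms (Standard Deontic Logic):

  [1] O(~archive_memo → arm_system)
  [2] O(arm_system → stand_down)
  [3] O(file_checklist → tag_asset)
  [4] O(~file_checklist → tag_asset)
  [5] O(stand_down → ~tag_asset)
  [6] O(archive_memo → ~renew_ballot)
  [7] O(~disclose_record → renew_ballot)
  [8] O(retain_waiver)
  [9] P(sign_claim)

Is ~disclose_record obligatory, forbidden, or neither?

Premises 3 and 4 are O(file_checklist → tag_asset) and O(~file_checklist → tag_asset); every ideal world satisfies file_checklist or ~file_checklist, so in either case tag_asset holds — hence O(tag_asset).
Premise 5, O(stand_down → ~tag_asset), contraposes to O(tag_asset → ~stand_down); with O(tag_asset) we get O(~stand_down).
Premise 2 is O(arm_system → stand_down); contrapositively O(~stand_down → ~arm_system). Since O(~stand_down) holds, K gives O(~arm_system).
Premise 1, O(~archive_memo → arm_system), contraposes to O(~arm_system → archive_memo); with O(~arm_system) we get O(archive_memo).
Applying K to premise 6 (O(archive_memo → ~renew_ballot)) and O(archive_memo) yields O(~renew_ballot).
Premise 7 is O(~disclose_record → renew_ballot); contrapositively O(~renew_ballot → disclose_record). Since O(~renew_ballot) holds, K gives O(disclose_record).
Premises 8, 9 do not contribute to this derivation.
Thus O(disclose_record), which is F(~disclose_record): ~disclose_record is forbidden.

Forbidden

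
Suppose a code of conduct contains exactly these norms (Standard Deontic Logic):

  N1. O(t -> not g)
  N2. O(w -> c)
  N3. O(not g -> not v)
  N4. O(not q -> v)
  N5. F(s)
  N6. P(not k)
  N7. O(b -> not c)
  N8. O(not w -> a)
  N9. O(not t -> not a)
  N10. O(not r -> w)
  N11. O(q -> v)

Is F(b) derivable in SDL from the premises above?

By case analysis on q: premise 11 gives O(q -> v) and premise 4 gives O(not q -> v), so O(v) either way.
Premise 3, O(not g -> not v), contraposes to O(v -> g); with O(v) we get O(g).
The contrapositive of premise 1 (O(t -> not g)) is O(g -> not t), and O(g) is already established, so O(not t).
From O(not t) and premise 9, O(not t -> not a), we obtain O(not a).
Premise 8, O(not w -> a), contraposes to O(not a -> w); with O(not a) we get O(w).
Applying K to premise 2 (O(w -> c)) and O(w) yields O(c).
Premise 7 is O(b -> not c); contrapositively O(c -> not b). Since O(c) holds, K gives O(not b).
Premises 5, 6, 10 do not contribute to this derivation.
So O(not b) holds, i.e. F(b). The claim follows.

Yes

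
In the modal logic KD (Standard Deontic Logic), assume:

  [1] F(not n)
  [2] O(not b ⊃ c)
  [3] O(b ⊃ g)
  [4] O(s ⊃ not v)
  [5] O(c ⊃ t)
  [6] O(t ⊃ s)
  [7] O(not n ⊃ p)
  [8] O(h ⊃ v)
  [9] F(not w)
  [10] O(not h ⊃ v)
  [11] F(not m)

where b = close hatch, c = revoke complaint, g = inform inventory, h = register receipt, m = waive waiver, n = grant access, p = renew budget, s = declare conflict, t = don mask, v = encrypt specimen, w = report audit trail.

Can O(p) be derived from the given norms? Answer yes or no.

Premise 7 is O(not n ⊃ p), but O(not n) is not derivable from the premises, so it does not yield O(p).
No other premise forces O(p). An ideal world satisfying every premise can still have p false, so O(p) is not derivable.

No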